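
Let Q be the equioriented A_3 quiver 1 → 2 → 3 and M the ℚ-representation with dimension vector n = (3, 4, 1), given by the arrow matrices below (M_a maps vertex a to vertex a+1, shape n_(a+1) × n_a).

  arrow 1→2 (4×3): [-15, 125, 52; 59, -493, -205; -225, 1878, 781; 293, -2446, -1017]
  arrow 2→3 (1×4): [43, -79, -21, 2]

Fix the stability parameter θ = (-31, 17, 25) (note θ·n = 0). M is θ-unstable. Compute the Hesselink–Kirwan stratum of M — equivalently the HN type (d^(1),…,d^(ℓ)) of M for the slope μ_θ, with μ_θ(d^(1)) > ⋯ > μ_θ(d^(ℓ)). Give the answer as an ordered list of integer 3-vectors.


Interval decomposition of M: I[1,2]^2, I[1,3], I[2,2].
HN type (ℓ=3): μ^(1)=25; μ^(2)=17; μ^(3)=-31

((0, 0, 1); (0, 4, 0); (3, 0, 0))


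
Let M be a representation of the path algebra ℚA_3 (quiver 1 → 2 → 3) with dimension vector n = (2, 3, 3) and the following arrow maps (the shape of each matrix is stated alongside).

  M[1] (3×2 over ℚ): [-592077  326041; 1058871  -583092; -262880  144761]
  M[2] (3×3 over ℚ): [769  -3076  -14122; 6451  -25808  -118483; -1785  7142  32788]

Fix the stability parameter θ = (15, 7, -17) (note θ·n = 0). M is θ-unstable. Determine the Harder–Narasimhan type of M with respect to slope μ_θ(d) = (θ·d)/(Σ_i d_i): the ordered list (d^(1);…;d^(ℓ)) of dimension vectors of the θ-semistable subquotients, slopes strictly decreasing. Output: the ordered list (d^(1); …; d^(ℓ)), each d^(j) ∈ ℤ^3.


Via rank(M_{q-1}∘⋯∘M_p): M ≅ I[1,3]^2, I[2,3].
μ_θ-semistable layers: μ^(1)=5/3; μ^(2)=-5

((2, 2, 2); (0, 1, 1))


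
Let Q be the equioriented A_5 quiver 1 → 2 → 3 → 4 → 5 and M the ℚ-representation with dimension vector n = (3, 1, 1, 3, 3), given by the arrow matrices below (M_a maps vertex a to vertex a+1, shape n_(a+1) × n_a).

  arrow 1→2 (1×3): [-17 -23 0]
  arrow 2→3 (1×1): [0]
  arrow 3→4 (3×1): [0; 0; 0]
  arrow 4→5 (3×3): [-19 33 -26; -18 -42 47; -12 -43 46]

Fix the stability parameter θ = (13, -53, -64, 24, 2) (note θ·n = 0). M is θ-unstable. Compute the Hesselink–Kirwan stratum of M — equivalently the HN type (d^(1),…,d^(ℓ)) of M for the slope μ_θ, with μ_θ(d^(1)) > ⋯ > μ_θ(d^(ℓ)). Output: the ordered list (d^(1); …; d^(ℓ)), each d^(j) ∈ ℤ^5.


Via rank(M_{q-1}∘⋯∘M_p): M ≅ I[1,1]^2, I[1,2], I[3,3], I[4,5]^3.
μ_θ-semistable layers: μ^(1)=13; μ^(2)=-20; μ^(3)=-64

((2, 0, 0, 3, 3); (1, 1, 0, 0, 0); (0, 0, 1, 0, 0))


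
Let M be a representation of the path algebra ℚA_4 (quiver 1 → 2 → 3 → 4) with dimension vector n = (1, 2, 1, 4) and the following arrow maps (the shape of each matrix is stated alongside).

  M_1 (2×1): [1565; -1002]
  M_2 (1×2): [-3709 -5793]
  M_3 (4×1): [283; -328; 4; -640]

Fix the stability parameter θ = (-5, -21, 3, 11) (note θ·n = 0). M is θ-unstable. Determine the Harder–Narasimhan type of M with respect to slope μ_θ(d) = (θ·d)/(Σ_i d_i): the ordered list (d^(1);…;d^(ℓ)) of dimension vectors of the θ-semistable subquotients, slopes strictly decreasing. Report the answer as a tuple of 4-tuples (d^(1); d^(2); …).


Barcode: M ≅ I[1,4], I[2,2], I[4,4]^3. HN layers by μ_θ (4 steps, strictly decreasing):
  μ^(1)=11; μ^(2)=3; μ^(3)=-13; μ^(4)=-21

((0, 0, 0, 4); (0, 0, 1, 0); (1, 1, 0, 0); (0, 1, 0, 0))


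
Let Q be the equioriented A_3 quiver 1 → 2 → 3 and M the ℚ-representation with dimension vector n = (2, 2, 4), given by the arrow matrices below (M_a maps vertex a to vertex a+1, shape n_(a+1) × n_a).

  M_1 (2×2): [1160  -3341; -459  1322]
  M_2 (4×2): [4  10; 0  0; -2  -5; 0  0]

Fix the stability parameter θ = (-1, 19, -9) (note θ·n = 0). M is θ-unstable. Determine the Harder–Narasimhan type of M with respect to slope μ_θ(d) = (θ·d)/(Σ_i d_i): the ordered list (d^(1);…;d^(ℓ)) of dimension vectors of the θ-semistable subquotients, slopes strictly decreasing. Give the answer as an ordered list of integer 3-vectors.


Via rank(M_{q-1}∘⋯∘M_p): M ≅ I[1,2], I[1,3], I[3,3]^3.
μ_θ-semistable layers: μ^(1)=19; μ^(2)=5; μ^(3)=-1; μ^(4)=-9

((0, 1, 0); (0, 1, 1); (2, 0, 0); (0, 0, 3))


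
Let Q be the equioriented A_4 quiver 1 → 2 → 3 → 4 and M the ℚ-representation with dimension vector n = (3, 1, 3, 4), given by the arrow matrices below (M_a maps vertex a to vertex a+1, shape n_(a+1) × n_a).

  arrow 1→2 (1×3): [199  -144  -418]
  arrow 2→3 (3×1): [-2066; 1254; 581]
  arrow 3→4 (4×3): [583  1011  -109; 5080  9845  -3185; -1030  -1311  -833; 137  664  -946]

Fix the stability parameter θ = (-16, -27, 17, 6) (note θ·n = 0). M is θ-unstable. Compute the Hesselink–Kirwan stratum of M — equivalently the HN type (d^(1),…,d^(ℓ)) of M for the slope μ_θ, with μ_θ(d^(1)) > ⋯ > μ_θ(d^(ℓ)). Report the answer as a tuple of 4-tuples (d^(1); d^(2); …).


Via rank(M_{q-1}∘⋯∘M_p): M ≅ I[1,1]^2, I[1,4], I[3,3], I[3,4], I[4,4]^2.
μ_θ-semistable layers: μ^(1)=17; μ^(2)=23/2; μ^(3)=6; μ^(4)=-16; μ^(5)=-43/2

((0, 0, 1, 0); (0, 0, 2, 2); (0, 0, 0, 2); (2, 0, 0, 0); (1, 1, 0, 0))


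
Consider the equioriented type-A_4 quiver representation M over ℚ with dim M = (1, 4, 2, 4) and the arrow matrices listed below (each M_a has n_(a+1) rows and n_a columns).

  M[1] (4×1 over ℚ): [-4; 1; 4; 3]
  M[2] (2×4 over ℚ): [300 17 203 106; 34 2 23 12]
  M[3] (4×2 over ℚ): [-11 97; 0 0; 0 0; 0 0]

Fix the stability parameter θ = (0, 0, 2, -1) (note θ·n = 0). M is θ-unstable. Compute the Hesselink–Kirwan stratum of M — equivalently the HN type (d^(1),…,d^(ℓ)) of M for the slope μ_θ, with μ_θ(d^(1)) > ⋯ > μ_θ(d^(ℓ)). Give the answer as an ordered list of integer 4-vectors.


Interval decomposition of M: I[1,4], I[2,2]^2, I[2,3], I[4,4]^3.
HN type (ℓ=4): μ^(1)=2; μ^(2)=1/2; μ^(3)=0; μ^(4)=-1

((0, 0, 1, 0); (0, 0, 1, 1); (1, 4, 0, 0); (0, 0, 0, 3))


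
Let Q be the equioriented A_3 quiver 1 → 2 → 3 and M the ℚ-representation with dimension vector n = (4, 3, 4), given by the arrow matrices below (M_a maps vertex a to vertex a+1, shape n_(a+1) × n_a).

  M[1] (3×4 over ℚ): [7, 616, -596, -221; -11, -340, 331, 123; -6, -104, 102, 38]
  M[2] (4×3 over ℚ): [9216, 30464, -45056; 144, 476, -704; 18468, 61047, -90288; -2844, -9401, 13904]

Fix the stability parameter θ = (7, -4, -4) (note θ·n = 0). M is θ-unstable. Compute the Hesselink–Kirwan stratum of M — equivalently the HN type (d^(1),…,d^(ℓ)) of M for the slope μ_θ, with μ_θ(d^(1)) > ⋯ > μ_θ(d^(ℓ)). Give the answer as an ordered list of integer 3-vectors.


Interval decomposition of M: I[1,1]^2, I[1,2], I[1,3], I[2,2], I[3,3]^3.
HN type (ℓ=4): μ^(1)=7; μ^(2)=3/2; μ^(3)=-1/3; μ^(4)=-4

((2, 0, 0); (1, 1, 0); (1, 1, 1); (0, 1, 3))


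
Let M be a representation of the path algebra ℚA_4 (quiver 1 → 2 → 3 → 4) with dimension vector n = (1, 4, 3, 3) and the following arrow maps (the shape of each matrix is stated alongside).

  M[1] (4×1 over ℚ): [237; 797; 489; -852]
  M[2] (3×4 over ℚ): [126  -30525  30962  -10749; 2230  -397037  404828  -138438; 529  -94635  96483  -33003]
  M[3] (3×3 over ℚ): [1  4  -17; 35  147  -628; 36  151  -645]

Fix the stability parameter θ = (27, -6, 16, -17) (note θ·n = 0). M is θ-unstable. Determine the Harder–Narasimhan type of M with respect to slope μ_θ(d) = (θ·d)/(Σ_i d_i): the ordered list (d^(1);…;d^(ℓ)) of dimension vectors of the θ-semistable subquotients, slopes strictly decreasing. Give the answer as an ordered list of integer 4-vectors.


Via rank(M_{q-1}∘⋯∘M_p): M ≅ I[1,4], I[2,2], I[2,3], I[2,4], I[4,4].
μ_θ-semistable layers: μ^(1)=16; μ^(2)=5; μ^(3)=-1/2; μ^(4)=-6; μ^(5)=-17

((0, 0, 1, 0); (1, 1, 1, 1); (0, 0, 1, 1); (0, 3, 0, 0); (0, 0, 0, 1))


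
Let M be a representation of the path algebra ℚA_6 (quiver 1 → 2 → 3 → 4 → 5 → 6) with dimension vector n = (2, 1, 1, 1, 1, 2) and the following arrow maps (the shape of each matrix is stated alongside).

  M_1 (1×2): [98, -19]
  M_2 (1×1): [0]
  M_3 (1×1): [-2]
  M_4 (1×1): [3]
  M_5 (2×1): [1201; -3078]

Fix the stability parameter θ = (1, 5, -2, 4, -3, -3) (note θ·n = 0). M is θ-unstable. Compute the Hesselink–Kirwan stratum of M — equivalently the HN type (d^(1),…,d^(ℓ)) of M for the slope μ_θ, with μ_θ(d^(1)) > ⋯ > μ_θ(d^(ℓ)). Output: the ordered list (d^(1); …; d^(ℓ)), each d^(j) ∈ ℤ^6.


Barcode: M ≅ I[1,1], I[1,2], I[3,6], I[6,6]. HN layers by μ_θ (5 steps, strictly decreasing):
  μ^(1)=5; μ^(2)=1; μ^(3)=-2/3; μ^(4)=-2; μ^(5)=-3

((0, 1, 0, 0, 0, 0); (2, 0, 0, 0, 0, 0); (0, 0, 0, 1, 1, 1); (0, 0, 1, 0, 0, 0); (0, 0, 0, 0, 0, 1))


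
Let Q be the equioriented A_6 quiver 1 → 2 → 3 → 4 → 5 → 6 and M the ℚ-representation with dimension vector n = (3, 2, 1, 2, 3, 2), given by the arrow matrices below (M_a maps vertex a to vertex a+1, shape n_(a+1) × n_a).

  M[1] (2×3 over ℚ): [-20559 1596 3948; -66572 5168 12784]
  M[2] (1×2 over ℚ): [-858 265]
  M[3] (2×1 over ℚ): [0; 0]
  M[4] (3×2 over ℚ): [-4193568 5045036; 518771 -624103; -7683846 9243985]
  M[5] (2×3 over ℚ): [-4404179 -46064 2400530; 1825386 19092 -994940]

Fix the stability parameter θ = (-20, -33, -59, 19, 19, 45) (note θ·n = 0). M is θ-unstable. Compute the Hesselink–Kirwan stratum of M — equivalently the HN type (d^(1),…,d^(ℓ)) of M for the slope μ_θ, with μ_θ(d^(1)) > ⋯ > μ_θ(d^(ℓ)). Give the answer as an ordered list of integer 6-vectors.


Via rank(M_{q-1}∘⋯∘M_p): M ≅ I[1,1]^2, I[1,3], I[2,2], I[4,6]^2, I[5,5].
μ_θ-semistable layers: μ^(1)=45; μ^(2)=19; μ^(3)=-20; μ^(4)=-33; μ^(5)=-112/3

((0, 0, 0, 0, 0, 2); (0, 0, 0, 2, 3, 0); (2, 0, 0, 0, 0, 0); (0, 1, 0, 0, 0, 0); (1, 1, 1, 0, 0, 0))


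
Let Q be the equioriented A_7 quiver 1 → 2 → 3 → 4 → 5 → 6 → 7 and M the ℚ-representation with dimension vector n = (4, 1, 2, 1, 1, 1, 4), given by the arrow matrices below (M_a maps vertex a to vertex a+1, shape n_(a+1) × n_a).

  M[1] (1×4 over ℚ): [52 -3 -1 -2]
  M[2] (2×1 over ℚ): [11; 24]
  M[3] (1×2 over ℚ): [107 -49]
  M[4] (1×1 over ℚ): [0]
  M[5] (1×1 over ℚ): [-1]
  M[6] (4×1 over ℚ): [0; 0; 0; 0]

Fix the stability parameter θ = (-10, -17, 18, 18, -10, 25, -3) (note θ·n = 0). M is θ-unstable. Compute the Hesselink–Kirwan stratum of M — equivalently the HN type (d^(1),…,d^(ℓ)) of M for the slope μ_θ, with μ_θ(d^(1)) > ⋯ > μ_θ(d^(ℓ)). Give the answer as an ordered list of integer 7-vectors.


Via rank(M_{q-1}∘⋯∘M_p): M ≅ I[1,1]^3, I[1,4], I[3,3], I[5,6], I[7,7]^4.
μ_θ-semistable layers: μ^(1)=25; μ^(2)=18; μ^(3)=-3; μ^(4)=-10; μ^(5)=-27/2

((0, 0, 0, 0, 0, 1, 0); (0, 0, 2, 1, 0, 0, 0); (0, 0, 0, 0, 0, 0, 4); (3, 0, 0, 0, 1, 0, 0); (1, 1, 0, 0, 0, 0, 0))


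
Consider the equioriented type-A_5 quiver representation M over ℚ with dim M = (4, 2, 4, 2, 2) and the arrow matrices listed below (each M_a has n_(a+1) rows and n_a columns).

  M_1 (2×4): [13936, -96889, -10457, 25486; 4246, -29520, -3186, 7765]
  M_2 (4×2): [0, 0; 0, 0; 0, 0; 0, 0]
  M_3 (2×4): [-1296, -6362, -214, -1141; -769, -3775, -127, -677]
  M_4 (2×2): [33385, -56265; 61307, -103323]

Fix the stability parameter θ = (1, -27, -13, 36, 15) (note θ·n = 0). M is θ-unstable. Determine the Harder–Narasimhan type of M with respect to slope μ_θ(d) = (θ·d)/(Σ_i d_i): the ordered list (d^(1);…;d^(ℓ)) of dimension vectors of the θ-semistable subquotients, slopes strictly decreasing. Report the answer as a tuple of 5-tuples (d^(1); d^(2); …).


Barcode: M ≅ I[1,1]^2, I[1,2]^2, I[3,3]^2, I[3,4], I[3,5], I[5,5]. HN layers by μ_θ (5 steps, strictly decreasing):
  μ^(1)=36; μ^(2)=51/2; μ^(3)=15; μ^(4)=1; μ^(5)=-13

((0, 0, 0, 1, 0); (0, 0, 0, 1, 1); (0, 0, 0, 0, 1); (2, 0, 0, 0, 0); (2, 2, 4, 0, 0))


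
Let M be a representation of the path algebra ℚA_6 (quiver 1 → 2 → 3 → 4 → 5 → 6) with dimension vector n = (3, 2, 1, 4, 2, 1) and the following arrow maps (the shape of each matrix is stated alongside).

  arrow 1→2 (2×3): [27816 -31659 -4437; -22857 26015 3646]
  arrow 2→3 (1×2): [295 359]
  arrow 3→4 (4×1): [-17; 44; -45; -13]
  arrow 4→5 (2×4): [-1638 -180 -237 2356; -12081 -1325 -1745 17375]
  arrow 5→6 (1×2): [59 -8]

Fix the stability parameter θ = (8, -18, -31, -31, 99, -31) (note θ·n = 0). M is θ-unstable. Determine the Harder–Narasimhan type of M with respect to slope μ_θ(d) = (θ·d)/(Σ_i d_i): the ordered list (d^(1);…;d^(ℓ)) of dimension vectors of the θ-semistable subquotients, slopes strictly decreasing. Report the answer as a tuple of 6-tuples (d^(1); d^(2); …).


Via rank(M_{q-1}∘⋯∘M_p): M ≅ I[1,1], I[1,2], I[1,6], I[4,4]^2, I[4,5].
μ_θ-semistable layers: μ^(1)=99; μ^(2)=34; μ^(3)=8; μ^(4)=-5; μ^(5)=-18; μ^(6)=-31

((0, 0, 0, 0, 1, 0); (0, 0, 0, 0, 1, 1); (1, 0, 0, 0, 0, 0); (1, 1, 0, 0, 0, 0); (1, 1, 1, 1, 0, 0); (0, 0, 0, 3, 0, 0))


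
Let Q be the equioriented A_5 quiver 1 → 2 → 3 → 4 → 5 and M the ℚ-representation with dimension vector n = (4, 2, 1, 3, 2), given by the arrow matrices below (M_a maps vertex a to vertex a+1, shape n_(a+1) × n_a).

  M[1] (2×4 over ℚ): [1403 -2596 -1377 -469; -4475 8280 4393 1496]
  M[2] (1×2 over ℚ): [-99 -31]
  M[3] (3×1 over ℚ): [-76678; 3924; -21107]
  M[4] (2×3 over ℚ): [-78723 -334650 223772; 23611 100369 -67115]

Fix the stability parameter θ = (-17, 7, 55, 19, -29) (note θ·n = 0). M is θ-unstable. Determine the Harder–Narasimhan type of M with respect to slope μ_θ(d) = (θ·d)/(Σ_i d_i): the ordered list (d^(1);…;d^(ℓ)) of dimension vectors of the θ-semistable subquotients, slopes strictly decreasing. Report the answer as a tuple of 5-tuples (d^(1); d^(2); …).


Via rank(M_{q-1}∘⋯∘M_p): M ≅ I[1,1]^2, I[1,2], I[1,5], I[4,4], I[4,5].
μ_θ-semistable layers: μ^(1)=19; μ^(2)=15; μ^(3)=7; μ^(4)=-5; μ^(5)=-17

((0, 0, 0, 1, 0); (0, 0, 1, 1, 1); (0, 2, 0, 0, 0); (0, 0, 0, 1, 1); (4, 0, 0, 0, 0))


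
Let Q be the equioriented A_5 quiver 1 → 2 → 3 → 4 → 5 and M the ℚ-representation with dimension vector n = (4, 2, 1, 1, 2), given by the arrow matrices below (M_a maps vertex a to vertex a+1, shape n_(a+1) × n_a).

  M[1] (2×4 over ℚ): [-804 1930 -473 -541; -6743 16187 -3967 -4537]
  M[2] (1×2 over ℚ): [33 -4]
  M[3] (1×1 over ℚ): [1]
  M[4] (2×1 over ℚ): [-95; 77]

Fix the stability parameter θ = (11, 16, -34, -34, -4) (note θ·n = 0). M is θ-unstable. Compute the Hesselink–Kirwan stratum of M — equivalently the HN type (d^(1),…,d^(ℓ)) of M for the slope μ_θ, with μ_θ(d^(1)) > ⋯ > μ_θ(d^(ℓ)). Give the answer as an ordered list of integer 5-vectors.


Interval decomposition of M: I[1,1]^2, I[1,2], I[1,5], I[5,5].
HN type (ℓ=4): μ^(1)=16; μ^(2)=11; μ^(3)=-4; μ^(4)=-41/4

((0, 1, 0, 0, 0); (3, 0, 0, 0, 0); (0, 0, 0, 0, 2); (1, 1, 1, 1, 0))


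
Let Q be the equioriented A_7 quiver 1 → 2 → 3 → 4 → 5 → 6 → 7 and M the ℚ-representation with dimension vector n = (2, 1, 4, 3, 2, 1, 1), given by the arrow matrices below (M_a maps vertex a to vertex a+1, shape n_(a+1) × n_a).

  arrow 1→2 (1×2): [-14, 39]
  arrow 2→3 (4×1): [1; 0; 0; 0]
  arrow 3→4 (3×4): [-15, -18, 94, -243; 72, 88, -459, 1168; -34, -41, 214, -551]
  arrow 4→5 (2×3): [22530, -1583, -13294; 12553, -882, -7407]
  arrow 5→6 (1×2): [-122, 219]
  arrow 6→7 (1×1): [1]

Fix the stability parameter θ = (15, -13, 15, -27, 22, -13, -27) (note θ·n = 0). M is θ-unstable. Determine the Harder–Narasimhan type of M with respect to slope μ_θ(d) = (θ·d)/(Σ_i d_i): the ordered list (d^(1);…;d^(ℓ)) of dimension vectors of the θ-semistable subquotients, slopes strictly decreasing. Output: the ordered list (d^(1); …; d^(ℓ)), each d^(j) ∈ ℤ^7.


Barcode: M ≅ I[1,1], I[1,7], I[3,3], I[3,4], I[3,5]. HN layers by μ_θ (4 steps, strictly decreasing):
  μ^(1)=22; μ^(2)=15; μ^(3)=-4; μ^(4)=-6

((0, 0, 0, 0, 1, 0, 0); (1, 0, 1, 0, 0, 0, 0); (1, 1, 1, 1, 1, 1, 1); (0, 0, 2, 2, 0, 0, 0))


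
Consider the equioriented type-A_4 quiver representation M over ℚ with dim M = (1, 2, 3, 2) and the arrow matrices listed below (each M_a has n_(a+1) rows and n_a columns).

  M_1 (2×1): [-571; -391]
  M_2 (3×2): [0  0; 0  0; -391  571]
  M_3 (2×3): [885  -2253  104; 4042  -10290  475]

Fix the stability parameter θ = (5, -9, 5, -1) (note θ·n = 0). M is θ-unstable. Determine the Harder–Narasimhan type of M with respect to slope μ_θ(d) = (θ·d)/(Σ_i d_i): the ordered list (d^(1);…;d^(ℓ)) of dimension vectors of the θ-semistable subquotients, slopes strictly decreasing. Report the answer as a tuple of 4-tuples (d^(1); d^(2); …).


Interval decomposition of M: I[1,2], I[2,4], I[3,3], I[3,4].
HN type (ℓ=4): μ^(1)=5; μ^(2)=2; μ^(3)=-2; μ^(4)=-9

((0, 0, 1, 0); (0, 0, 2, 2); (1, 1, 0, 0); (0, 1, 0, 0))


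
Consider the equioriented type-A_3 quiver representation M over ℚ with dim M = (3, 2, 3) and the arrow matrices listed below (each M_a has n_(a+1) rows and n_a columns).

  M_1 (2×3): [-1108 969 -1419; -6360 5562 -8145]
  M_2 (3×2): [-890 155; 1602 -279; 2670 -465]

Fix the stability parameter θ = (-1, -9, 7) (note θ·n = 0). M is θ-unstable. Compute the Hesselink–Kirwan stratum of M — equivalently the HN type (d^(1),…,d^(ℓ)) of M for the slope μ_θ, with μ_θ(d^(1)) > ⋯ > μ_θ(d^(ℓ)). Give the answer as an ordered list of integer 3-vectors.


Interval decomposition of M: I[1,1], I[1,2], I[1,3], I[3,3]^2.
HN type (ℓ=3): μ^(1)=7; μ^(2)=-1; μ^(3)=-5

((0, 0, 3); (1, 0, 0); (2, 2, 0))


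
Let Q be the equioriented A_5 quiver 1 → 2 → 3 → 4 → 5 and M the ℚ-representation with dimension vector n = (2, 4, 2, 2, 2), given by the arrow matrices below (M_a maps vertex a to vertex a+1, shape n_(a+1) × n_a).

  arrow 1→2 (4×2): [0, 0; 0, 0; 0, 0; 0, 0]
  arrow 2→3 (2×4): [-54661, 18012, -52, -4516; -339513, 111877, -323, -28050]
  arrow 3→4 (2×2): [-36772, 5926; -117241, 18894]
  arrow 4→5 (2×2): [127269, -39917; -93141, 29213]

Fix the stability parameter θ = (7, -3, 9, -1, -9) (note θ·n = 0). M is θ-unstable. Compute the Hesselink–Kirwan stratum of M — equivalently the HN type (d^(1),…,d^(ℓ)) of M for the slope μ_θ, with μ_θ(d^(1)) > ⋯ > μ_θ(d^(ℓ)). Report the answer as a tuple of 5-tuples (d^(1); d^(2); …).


Barcode: M ≅ I[1,1]^2, I[2,2]^2, I[2,4], I[2,5], I[5,5]. HN layers by μ_θ (5 steps, strictly decreasing):
  μ^(1)=7; μ^(2)=4; μ^(3)=-1/3; μ^(4)=-3; μ^(5)=-9

((2, 0, 0, 0, 0); (0, 0, 1, 1, 0); (0, 0, 1, 1, 1); (0, 4, 0, 0, 0); (0, 0, 0, 0, 1))


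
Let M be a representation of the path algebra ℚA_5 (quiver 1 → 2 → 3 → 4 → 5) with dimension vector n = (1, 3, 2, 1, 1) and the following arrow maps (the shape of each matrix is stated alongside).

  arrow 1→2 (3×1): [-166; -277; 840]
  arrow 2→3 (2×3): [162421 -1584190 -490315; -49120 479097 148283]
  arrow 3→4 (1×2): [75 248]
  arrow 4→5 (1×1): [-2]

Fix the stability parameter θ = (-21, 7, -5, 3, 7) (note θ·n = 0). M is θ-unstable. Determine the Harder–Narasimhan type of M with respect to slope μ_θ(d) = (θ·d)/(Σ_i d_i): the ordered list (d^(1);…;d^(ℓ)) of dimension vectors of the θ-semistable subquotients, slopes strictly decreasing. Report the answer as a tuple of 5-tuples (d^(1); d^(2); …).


Barcode: M ≅ I[1,5], I[2,2], I[2,3]. HN layers by μ_θ (4 steps, strictly decreasing):
  μ^(1)=7; μ^(2)=3; μ^(3)=1; μ^(4)=-21

((0, 1, 0, 0, 1); (0, 0, 0, 1, 0); (0, 2, 2, 0, 0); (1, 0, 0, 0, 0))


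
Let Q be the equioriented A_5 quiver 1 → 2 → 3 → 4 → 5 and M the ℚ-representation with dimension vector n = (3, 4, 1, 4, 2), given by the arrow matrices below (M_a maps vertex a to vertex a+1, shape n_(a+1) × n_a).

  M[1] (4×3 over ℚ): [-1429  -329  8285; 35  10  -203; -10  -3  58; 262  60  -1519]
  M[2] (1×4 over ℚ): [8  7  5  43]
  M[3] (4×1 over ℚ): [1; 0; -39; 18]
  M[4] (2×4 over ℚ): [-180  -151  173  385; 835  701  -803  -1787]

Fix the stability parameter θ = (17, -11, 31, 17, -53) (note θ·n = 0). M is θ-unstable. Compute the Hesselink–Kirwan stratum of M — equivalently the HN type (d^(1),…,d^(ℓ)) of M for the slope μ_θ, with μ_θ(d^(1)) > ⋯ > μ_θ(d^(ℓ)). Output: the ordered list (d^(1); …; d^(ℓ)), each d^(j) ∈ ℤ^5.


Via rank(M_{q-1}∘⋯∘M_p): M ≅ I[1,2]^2, I[1,5], I[2,2], I[4,4]^2, I[4,5].
μ_θ-semistable layers: μ^(1)=17; μ^(2)=3; μ^(3)=1/5; μ^(4)=-11; μ^(5)=-18

((0, 0, 0, 2, 0); (2, 2, 0, 0, 0); (1, 1, 1, 1, 1); (0, 1, 0, 0, 0); (0, 0, 0, 1, 1))


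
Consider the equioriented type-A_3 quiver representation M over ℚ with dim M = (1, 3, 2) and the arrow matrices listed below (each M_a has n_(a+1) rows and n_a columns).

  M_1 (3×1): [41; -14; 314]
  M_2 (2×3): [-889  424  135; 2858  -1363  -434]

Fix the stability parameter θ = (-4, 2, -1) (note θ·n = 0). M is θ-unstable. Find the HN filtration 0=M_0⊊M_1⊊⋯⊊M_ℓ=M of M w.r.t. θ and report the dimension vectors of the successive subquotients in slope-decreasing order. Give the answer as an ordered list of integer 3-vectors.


Via rank(M_{q-1}∘⋯∘M_p): M ≅ I[1,3], I[2,2], I[2,3].
μ_θ-semistable layers: μ^(1)=2; μ^(2)=1/2; μ^(3)=-4

((0, 1, 0); (0, 2, 2); (1, 0, 0))


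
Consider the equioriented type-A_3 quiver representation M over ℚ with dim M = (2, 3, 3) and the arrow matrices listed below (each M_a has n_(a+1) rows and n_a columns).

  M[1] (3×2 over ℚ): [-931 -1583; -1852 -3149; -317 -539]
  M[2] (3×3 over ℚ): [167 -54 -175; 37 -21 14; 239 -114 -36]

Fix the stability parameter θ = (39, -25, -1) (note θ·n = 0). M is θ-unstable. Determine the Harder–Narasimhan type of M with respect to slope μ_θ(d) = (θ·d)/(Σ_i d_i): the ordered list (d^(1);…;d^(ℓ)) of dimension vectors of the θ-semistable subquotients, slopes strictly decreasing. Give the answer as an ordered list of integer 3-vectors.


Via rank(M_{q-1}∘⋯∘M_p): M ≅ I[1,3]^2, I[2,3].
μ_θ-semistable layers: μ^(1)=13/3; μ^(2)=-1; μ^(3)=-25

((2, 2, 2); (0, 0, 1); (0, 1, 0))


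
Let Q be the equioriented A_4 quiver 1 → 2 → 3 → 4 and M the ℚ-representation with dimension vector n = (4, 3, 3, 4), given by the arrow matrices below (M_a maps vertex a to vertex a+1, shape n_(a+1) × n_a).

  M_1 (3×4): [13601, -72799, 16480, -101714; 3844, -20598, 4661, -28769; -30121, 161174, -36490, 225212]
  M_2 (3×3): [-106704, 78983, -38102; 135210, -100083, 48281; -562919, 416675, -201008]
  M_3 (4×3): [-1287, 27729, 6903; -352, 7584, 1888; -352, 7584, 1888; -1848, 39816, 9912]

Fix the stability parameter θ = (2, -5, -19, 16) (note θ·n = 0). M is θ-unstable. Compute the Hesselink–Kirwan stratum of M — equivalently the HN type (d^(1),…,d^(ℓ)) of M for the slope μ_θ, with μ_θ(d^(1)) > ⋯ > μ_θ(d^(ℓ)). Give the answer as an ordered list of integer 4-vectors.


Via rank(M_{q-1}∘⋯∘M_p): M ≅ I[1,1], I[1,3]^2, I[1,4], I[4,4]^3.
μ_θ-semistable layers: μ^(1)=16; μ^(2)=2; μ^(3)=-22/3

((0, 0, 0, 4); (1, 0, 0, 0); (3, 3, 3, 0))


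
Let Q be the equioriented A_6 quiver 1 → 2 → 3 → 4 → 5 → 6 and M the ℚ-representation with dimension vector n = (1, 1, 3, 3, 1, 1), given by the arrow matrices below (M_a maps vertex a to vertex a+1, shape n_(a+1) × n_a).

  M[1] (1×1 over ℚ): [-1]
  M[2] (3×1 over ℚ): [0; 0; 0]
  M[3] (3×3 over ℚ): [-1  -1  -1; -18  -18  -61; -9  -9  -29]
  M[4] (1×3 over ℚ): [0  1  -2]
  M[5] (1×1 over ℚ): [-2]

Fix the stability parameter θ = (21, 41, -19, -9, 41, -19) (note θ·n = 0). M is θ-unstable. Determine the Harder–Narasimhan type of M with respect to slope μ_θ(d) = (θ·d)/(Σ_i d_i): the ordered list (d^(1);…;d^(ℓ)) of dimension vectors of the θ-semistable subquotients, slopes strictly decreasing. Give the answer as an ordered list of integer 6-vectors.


Interval decomposition of M: I[1,2], I[3,3], I[3,4], I[3,6], I[4,4].
HN type (ℓ=5): μ^(1)=41; μ^(2)=21; μ^(3)=11; μ^(4)=-9; μ^(5)=-19

((0, 1, 0, 0, 0, 0); (1, 0, 0, 0, 0, 0); (0, 0, 0, 0, 1, 1); (0, 0, 0, 3, 0, 0); (0, 0, 3, 0, 0, 0))


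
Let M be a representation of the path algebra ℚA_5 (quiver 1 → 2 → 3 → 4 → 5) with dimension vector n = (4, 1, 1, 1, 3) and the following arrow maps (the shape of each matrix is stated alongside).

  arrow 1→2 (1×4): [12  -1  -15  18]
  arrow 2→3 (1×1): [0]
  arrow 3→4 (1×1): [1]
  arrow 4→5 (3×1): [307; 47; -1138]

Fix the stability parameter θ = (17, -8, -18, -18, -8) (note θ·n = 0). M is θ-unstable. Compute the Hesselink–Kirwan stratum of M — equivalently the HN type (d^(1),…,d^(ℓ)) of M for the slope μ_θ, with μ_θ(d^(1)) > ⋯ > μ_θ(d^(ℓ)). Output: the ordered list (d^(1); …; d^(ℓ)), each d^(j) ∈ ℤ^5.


Interval decomposition of M: I[1,1]^3, I[1,2], I[3,5], I[5,5]^2.
HN type (ℓ=4): μ^(1)=17; μ^(2)=9/2; μ^(3)=-8; μ^(4)=-18

((3, 0, 0, 0, 0); (1, 1, 0, 0, 0); (0, 0, 0, 0, 3); (0, 0, 1, 1, 0))


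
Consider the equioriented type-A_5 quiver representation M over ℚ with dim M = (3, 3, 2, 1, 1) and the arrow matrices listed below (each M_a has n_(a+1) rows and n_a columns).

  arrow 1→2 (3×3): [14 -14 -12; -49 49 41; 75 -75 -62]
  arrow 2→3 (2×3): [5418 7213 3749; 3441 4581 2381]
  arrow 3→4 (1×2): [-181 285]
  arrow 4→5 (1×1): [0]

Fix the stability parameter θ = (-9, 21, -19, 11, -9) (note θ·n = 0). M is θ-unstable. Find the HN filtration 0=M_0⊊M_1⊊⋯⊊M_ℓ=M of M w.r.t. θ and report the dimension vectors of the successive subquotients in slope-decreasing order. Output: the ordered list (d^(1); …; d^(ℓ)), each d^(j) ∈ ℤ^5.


Via rank(M_{q-1}∘⋯∘M_p): M ≅ I[1,1], I[1,3], I[1,4], I[2,2], I[5,5].
μ_θ-semistable layers: μ^(1)=21; μ^(2)=11; μ^(3)=1; μ^(4)=-9

((0, 1, 0, 0, 0); (0, 0, 0, 1, 0); (0, 2, 2, 0, 0); (3, 0, 0, 0, 1))


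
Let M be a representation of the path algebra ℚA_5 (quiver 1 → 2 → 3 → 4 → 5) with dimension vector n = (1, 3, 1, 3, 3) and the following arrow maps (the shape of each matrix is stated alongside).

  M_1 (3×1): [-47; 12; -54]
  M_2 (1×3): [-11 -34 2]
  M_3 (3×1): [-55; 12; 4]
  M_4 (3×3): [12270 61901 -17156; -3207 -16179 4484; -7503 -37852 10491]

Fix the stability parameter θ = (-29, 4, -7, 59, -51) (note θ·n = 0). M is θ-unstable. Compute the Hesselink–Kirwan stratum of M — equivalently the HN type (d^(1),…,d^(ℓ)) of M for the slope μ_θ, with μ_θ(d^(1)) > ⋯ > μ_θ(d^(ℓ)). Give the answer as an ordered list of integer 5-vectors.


Barcode: M ≅ I[1,5], I[2,2]^2, I[4,5]^2. HN layers by μ_θ (3 steps, strictly decreasing):
  μ^(1)=4; μ^(2)=-3/2; μ^(3)=-29

((0, 2, 0, 3, 3); (0, 1, 1, 0, 0); (1, 0, 0, 0, 0))


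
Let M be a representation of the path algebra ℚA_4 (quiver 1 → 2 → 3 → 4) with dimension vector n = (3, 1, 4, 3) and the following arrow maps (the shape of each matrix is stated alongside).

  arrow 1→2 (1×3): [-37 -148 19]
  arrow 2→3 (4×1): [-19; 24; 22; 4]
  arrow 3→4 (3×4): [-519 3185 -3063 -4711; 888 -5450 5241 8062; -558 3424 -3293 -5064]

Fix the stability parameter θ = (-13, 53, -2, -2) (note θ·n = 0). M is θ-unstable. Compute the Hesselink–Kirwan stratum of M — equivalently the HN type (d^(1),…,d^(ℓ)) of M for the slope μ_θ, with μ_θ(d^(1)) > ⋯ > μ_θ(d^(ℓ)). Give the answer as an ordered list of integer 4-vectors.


Via rank(M_{q-1}∘⋯∘M_p): M ≅ I[1,1]^2, I[1,4], I[3,3]^2, I[3,4], I[4,4].
μ_θ-semistable layers: μ^(1)=49/3; μ^(2)=-2; μ^(3)=-13

((0, 1, 1, 1); (0, 0, 3, 2); (3, 0, 0, 0))


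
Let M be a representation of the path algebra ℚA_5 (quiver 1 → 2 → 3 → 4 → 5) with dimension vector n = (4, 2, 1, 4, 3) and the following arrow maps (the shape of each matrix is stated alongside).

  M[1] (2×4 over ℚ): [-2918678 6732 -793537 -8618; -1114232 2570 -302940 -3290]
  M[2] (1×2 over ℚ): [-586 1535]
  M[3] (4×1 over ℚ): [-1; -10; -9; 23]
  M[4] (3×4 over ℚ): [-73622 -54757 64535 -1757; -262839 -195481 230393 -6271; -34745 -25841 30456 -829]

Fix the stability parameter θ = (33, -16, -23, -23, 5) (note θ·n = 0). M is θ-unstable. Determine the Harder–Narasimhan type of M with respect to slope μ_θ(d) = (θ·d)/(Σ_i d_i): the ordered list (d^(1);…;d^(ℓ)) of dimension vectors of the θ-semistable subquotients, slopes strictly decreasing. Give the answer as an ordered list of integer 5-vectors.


Barcode: M ≅ I[1,1]^2, I[1,2], I[1,5], I[4,4], I[4,5]^2. HN layers by μ_θ (5 steps, strictly decreasing):
  μ^(1)=33; μ^(2)=17/2; μ^(3)=5; μ^(4)=-29/4; μ^(5)=-23

((2, 0, 0, 0, 0); (1, 1, 0, 0, 0); (0, 0, 0, 0, 3); (1, 1, 1, 1, 0); (0, 0, 0, 3, 0))


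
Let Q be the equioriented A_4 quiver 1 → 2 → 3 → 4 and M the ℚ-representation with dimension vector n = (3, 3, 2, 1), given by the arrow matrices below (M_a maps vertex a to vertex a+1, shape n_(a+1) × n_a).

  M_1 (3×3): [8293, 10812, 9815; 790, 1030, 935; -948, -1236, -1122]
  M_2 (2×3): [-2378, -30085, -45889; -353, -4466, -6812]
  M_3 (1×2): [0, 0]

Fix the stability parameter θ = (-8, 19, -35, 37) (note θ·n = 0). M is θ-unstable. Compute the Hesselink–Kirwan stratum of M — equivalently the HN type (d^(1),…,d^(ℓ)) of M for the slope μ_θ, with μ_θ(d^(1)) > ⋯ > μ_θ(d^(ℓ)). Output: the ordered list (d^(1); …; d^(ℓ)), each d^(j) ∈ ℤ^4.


Interval decomposition of M: I[1,1], I[1,3]^2, I[2,2], I[4,4].
HN type (ℓ=3): μ^(1)=37; μ^(2)=19; μ^(3)=-8

((0, 0, 0, 1); (0, 1, 0, 0); (3, 2, 2, 0))


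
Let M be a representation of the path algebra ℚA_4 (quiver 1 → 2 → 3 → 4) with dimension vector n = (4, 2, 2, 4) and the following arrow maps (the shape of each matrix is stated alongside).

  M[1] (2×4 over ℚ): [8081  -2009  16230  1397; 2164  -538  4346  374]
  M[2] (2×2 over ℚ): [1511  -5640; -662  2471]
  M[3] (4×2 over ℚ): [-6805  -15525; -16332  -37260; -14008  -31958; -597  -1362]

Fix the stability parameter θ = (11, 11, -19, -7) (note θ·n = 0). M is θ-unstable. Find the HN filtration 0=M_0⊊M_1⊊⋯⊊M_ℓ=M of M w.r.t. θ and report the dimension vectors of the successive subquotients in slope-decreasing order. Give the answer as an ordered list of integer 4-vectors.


Via rank(M_{q-1}∘⋯∘M_p): M ≅ I[1,1]^2, I[1,4]^2, I[4,4]^2.
μ_θ-semistable layers: μ^(1)=11; μ^(2)=-1; μ^(3)=-7

((2, 0, 0, 0); (2, 2, 2, 2); (0, 0, 0, 2))


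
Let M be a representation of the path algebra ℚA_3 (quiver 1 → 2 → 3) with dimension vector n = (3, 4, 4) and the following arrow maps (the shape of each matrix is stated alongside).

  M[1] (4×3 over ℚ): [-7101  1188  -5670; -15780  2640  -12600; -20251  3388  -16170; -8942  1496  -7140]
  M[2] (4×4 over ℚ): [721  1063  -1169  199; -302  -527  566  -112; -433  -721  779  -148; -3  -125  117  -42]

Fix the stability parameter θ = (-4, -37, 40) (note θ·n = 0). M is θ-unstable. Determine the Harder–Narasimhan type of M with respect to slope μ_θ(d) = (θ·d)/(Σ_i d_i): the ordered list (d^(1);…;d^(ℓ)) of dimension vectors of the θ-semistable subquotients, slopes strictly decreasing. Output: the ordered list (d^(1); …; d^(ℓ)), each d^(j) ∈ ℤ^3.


Via rank(M_{q-1}∘⋯∘M_p): M ≅ I[1,1]^2, I[1,2], I[2,3]^3, I[3,3].
μ_θ-semistable layers: μ^(1)=40; μ^(2)=-4; μ^(3)=-41/2; μ^(4)=-37

((0, 0, 4); (2, 0, 0); (1, 1, 0); (0, 3, 0))


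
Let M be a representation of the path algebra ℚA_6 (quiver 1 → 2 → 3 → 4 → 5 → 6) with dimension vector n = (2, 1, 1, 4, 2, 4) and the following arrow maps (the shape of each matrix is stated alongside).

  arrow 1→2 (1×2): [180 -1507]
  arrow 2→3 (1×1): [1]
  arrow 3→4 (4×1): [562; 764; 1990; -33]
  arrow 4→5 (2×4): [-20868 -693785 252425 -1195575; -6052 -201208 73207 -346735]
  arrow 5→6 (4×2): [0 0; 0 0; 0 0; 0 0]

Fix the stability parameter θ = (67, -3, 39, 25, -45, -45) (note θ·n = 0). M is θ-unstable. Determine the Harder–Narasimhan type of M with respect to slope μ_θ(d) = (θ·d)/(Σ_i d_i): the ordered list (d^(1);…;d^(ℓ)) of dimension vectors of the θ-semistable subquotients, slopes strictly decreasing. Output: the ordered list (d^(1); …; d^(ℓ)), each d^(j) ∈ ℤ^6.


Interval decomposition of M: I[1,1], I[1,5], I[4,4]^2, I[4,5], I[6,6]^4.
HN type (ℓ=5): μ^(1)=67; μ^(2)=25; μ^(3)=83/5; μ^(4)=-10; μ^(5)=-45

((1, 0, 0, 0, 0, 0); (0, 0, 0, 2, 0, 0); (1, 1, 1, 1, 1, 0); (0, 0, 0, 1, 1, 0); (0, 0, 0, 0, 0, 4))


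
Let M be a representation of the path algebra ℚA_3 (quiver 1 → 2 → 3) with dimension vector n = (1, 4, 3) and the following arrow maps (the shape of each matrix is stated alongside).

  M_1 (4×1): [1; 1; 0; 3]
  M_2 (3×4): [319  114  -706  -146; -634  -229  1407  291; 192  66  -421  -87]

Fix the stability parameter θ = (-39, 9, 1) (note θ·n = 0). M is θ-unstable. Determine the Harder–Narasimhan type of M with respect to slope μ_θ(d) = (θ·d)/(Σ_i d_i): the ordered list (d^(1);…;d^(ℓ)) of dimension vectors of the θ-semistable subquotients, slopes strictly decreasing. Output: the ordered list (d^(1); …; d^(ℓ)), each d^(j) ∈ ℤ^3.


Via rank(M_{q-1}∘⋯∘M_p): M ≅ I[1,3], I[2,2], I[2,3]^2.
μ_θ-semistable layers: μ^(1)=9; μ^(2)=5; μ^(3)=-39

((0, 1, 0); (0, 3, 3); (1, 0, 0))


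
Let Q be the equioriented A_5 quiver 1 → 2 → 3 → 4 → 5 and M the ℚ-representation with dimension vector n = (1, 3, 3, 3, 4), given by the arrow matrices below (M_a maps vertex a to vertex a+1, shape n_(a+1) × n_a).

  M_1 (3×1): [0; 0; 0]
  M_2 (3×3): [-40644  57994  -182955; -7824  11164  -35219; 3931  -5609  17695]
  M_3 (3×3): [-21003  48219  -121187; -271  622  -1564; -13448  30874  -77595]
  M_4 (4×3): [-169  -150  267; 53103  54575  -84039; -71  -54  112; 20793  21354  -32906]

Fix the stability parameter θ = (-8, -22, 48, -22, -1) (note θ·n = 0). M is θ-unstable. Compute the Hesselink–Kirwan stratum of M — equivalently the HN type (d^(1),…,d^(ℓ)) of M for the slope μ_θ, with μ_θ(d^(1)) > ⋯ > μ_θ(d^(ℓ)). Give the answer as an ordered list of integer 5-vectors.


Barcode: M ≅ I[1,1], I[2,5]^3, I[5,5]. HN layers by μ_θ (4 steps, strictly decreasing):
  μ^(1)=25/3; μ^(2)=-1; μ^(3)=-8; μ^(4)=-22

((0, 0, 3, 3, 3); (0, 0, 0, 0, 1); (1, 0, 0, 0, 0); (0, 3, 0, 0, 0))


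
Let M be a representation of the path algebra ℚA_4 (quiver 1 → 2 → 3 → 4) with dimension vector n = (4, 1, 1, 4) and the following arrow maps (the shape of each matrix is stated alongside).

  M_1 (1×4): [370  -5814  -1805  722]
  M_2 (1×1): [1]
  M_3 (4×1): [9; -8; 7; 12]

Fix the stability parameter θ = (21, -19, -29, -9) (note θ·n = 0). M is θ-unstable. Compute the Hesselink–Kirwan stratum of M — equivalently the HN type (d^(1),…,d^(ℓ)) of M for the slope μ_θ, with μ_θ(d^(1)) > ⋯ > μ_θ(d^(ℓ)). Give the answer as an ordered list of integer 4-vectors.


Via rank(M_{q-1}∘⋯∘M_p): M ≅ I[1,1]^3, I[1,4], I[4,4]^3.
μ_θ-semistable layers: μ^(1)=21; μ^(2)=-9

((3, 0, 0, 0); (1, 1, 1, 4))


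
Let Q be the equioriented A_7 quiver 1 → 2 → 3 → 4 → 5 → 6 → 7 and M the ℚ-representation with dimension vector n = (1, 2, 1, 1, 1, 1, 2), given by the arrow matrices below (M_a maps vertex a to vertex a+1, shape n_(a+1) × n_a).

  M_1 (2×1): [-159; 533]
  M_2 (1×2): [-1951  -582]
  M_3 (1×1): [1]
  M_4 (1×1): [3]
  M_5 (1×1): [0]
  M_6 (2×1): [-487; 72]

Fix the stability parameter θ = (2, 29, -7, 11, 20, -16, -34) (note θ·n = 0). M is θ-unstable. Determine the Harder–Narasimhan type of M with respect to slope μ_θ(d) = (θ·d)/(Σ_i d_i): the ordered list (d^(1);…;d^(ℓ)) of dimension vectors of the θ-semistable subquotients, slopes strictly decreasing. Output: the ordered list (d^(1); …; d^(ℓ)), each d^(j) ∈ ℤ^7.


Via rank(M_{q-1}∘⋯∘M_p): M ≅ I[1,5], I[2,2], I[6,7], I[7,7].
μ_θ-semistable layers: μ^(1)=29; μ^(2)=20; μ^(3)=11; μ^(4)=2; μ^(5)=-25; μ^(6)=-34

((0, 1, 0, 0, 0, 0, 0); (0, 0, 0, 0, 1, 0, 0); (0, 1, 1, 1, 0, 0, 0); (1, 0, 0, 0, 0, 0, 0); (0, 0, 0, 0, 0, 1, 1); (0, 0, 0, 0, 0, 0, 1))


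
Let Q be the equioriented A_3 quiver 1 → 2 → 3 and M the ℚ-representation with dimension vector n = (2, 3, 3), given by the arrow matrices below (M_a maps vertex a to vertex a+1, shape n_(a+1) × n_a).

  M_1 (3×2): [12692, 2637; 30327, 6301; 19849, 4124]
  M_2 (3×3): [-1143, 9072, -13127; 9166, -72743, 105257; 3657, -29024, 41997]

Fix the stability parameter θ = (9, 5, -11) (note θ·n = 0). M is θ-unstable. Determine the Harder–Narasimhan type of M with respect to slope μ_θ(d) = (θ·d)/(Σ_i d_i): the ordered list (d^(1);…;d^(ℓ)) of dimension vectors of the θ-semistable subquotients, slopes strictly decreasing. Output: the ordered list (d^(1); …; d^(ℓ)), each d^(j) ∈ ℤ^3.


Via rank(M_{q-1}∘⋯∘M_p): M ≅ I[1,3]^2, I[2,3].
μ_θ-semistable layers: μ^(1)=1; μ^(2)=-3

((2, 2, 2); (0, 1, 1))


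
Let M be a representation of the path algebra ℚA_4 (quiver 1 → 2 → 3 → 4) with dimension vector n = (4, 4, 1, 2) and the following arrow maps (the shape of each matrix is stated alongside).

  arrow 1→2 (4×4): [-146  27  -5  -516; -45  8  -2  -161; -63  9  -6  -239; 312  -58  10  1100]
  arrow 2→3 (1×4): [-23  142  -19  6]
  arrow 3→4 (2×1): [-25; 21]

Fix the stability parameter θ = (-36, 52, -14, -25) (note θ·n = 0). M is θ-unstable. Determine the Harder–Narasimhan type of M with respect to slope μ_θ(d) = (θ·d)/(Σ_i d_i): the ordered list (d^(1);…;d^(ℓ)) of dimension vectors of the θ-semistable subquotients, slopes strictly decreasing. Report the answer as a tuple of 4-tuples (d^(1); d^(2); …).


Via rank(M_{q-1}∘⋯∘M_p): M ≅ I[1,1], I[1,2]^2, I[1,4], I[2,2], I[4,4].
μ_θ-semistable layers: μ^(1)=52; μ^(2)=13/3; μ^(3)=-25; μ^(4)=-36

((0, 3, 0, 0); (0, 1, 1, 1); (0, 0, 0, 1); (4, 0, 0, 0))


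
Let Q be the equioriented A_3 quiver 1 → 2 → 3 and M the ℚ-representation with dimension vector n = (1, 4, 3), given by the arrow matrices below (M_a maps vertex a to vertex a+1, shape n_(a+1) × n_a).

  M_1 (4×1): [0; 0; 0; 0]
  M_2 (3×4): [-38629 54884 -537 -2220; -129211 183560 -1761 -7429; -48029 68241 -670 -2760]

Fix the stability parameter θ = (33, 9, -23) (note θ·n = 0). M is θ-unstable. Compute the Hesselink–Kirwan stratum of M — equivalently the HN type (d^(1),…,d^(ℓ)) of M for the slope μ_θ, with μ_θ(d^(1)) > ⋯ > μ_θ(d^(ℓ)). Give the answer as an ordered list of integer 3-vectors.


Barcode: M ≅ I[1,1], I[2,2], I[2,3]^3. HN layers by μ_θ (3 steps, strictly decreasing):
  μ^(1)=33; μ^(2)=9; μ^(3)=-7

((1, 0, 0); (0, 1, 0); (0, 3, 3))


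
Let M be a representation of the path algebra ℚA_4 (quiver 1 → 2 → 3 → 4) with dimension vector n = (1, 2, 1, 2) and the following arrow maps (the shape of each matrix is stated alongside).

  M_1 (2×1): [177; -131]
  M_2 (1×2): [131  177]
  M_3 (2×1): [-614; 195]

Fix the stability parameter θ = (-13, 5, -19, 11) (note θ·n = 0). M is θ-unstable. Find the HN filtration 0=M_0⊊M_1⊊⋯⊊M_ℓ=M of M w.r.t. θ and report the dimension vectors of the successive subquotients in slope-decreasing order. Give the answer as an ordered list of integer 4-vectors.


Barcode: M ≅ I[1,2], I[2,4], I[4,4]. HN layers by μ_θ (4 steps, strictly decreasing):
  μ^(1)=11; μ^(2)=5; μ^(3)=-7; μ^(4)=-13

((0, 0, 0, 2); (0, 1, 0, 0); (0, 1, 1, 0); (1, 0, 0, 0))


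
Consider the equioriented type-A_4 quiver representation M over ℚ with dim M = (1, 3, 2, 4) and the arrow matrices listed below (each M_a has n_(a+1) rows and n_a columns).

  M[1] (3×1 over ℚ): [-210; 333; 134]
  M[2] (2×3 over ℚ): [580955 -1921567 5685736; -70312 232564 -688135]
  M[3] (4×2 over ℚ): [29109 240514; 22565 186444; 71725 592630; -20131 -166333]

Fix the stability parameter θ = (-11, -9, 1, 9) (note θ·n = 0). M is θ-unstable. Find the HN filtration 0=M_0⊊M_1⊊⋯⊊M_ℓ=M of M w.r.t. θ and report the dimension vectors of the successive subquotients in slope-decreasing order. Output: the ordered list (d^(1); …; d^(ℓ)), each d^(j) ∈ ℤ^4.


Interval decomposition of M: I[1,4], I[2,2], I[2,4], I[4,4]^2.
HN type (ℓ=4): μ^(1)=9; μ^(2)=1; μ^(3)=-9; μ^(4)=-11

((0, 0, 0, 4); (0, 0, 2, 0); (0, 3, 0, 0); (1, 0, 0, 0))
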